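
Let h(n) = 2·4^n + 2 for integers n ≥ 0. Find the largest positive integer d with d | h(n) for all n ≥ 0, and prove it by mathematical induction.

d = 2

Computing the first values: h(0) = 4 and h(1) = 10; gcd(4, 10) = 2, so d ≤ 2.
We prove 2 | 2·4^n + 2 for all n ≥ 0 by induction on n.
Base case (n = 0): h(0) = 4 = 2·(2), so 2 | h(0).
Inductive step: assume the claim holds for n = i, i.e. 2 | h(i). Then
h(i+1) = 2·4^(i+1) + 2 = 4·(2·4^i + 2) - 6 = 4·h(i) - 6. The first term is divisible by 2 by the inductive hypothesis, and -6 is divisible by 2. Hence 2 | h(i+1).
This completes the induction.
Therefore the largest such d is 2.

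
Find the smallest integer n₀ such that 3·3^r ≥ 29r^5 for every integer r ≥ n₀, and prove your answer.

n₀ = 15

At r = 14: 14348907 < 15596896, so the inequality fails and n₀ ≥ 15. We prove 3·3^r ≥ 29r^5 for all r ≥ 15.
For the base case r = 15: 3·3^r = 43046721 and 29r^5 = 22021875, so 43046721 ≥ 22021875.
Inductive step: suppose the statement holds for some p ≥ 15, so 3·3^p ≥ 29p^5.
Then 3·3^(p + 1) = 3·(3·3^p) ≥ 3·(29p^5).
Also, for p ≥ 15 we have 3·(29p^5) ≥ 29(p+1)^5, since 3 ≥ (1 + 1/p)^5 for all p ≥ 15.
Combining, 3·3^(p + 1) ≥ 29(p+1)^5.
Hence, by induction on r, the claim holds for every r ≥ 15.
Hence the smallest such n₀ is 15.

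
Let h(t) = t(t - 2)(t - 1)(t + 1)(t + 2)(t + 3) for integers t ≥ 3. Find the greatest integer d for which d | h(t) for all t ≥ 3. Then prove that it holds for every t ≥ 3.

Computing the first values: h(3) = 720 and h(4) = 5040; gcd(720, 5040) = 720, so d ≤ 720.
We prove 720 | t(t - 2)(t - 1)(t + 1)(t + 2)(t + 3) for all t ≥ 3 by induction on t.
For the base case t = 3: h(3) = 720 = 720·(1), so 720 | h(3).
For the inductive step, assume it holds for an arbitrary r ≥ 3, i.e. 720 | h(r). Then
h(r+1) − h(r) = (r-1)·r·(r+1)·(r+2)·(r+3)·(r+4) − (r-2)·(r-1)·r·(r+1)·(r+2)·(r+3) = (r-1)·r·(r+1)·(r+2)·(r+3)·[(r+4) − (r-2)] = 6·(r-1)·r·(r+1)·(r+2)·(r+3). The product of 5 consecutive integers is divisible by (5)! = 120, so h(r+1) − h(r) is divisible by 6·120 = 720. By the inductive hypothesis 720 | h(r), hence 720 | h(r+1).
By induction, the statement is established for all t ≥ 3.
Therefore the largest such d is 720.

d = 720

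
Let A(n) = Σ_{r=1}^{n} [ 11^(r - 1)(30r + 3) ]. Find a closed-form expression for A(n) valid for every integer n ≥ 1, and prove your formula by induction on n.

A(n) = 3·11^n·n

We claim A(n) = 3·11^n·n for all n ≥ 1.
For the base case n = 1: A(1) = 33, and the closed form gives 33. They agree.
Inductive step: assume the claim holds for n = r, so A(r) = 3·11^r·r.
Then A(r+1) = A(r) + (11^r(30r + 33)) = (3·11^r·r) + (11^r(30r + 33)).
Simplifying, A(r+1) = 33·11^r(r + 1) = 3·11^(r+1)·(r+1),
which is the closed form with n = r+1.
By the principle of mathematical induction, the result holds for all n ≥ 1.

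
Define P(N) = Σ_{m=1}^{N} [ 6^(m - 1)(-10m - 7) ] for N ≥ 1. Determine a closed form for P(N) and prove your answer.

We claim P(N) = -6^N(2N + 1) + 1 for all N ≥ 1.
Base step (N = 1): P(1) = -17, and the closed form gives -17. They agree.
Inductive step: suppose the statement holds for some m ≥ 1, so P(m) = -6^m(2m + 1) + 1.
Then P(m+1) = P(m) + (6^m(-10m - 17)) = (-6^m(2m + 1) + 1) + (6^m(-10m - 17)).
Simplifying, P(m+1) = -12·6^m·m - 18·6^m + 1 = -6^(m+1)(2(m+1) + 1) + 1,
which is the closed form with N = m+1.
By the principle of mathematical induction, the result holds for all N ≥ 1.

P(N) = -6^N(2N + 1) + 1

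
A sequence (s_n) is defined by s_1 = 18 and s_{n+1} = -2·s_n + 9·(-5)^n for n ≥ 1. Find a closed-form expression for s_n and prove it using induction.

s_n = 3(-2)^(n - 1) - 3(-5)^n

Computing the first terms: s_1 = 18, s_2 = -81, s_3 = 387. This suggests s_n = 3(-2)^(n - 1) - 3(-5)^n.
When n = 1: the formula gives 18 = 18 = s_1.
Inductive step: assume the claim holds for n = p, so s_p = 3(-2)^(p - 1) - 3(-5)^p.
Then s_{p+1} = -2·s_p + 9·(-5)^p = -2·(3(-2)^(p - 1) - 3(-5)^p) + 9·(-5)^p = 3(-2)^p - 3(-5)^(p + 1) = 3(-2)^((p+1) - 1) - 3(-5)^(p+1),
which is the claimed formula at n = p+1.
Hence, by induction on n, the claim holds for every n ≥ 1.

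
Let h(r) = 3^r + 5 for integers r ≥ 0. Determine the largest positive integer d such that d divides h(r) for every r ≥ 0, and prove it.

Computing the first values: h(0) = 6 and h(1) = 8; gcd(6, 8) = 2, so d ≤ 2.
We prove 2 | 3^r + 5 for all r ≥ 0 by induction on r.
When r = 0: h(0) = 6 = 2·(3), so 2 | h(0).
Inductive step: assume the claim holds for r = p, i.e. 2 | h(p). Then
h(p+1) = 3^(p+1) + 5 = 3·(3^p + 5) - 10 = 3·h(p) - 10. The first term is divisible by 2 by the inductive hypothesis, and -10 is divisible by 2. Hence 2 | h(p+1).
Hence, by induction on r, the claim holds for every r ≥ 0.
Therefore the largest such d is 2.

d = 2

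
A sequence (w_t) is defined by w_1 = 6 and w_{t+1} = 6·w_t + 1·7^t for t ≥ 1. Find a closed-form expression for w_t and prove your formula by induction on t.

w_t = -6^(t - 1) + 7^t

Computing the first terms: w_1 = 6, w_2 = 43, w_3 = 307. This suggests w_t = -6^(t - 1) + 7^t.
When t = 1: the formula gives 6 = 6 = w_1.
Inductive step: assume the claim holds for t = k, so w_k = -6^(k - 1) + 7^k.
Then w_{k+1} = 6·w_k + 1·7^k = 6·(-6^(k - 1) + 7^k) + 1·7^k = -6^k + 7^(k + 1) = -6^((k+1) - 1) + 7^(k+1),
which is the claimed formula at t = k+1.
By induction, the statement is established for all t ≥ 1.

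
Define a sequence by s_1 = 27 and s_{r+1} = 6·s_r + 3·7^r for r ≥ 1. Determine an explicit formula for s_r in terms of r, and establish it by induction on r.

Computing the first terms: s_1 = 27, s_2 = 183, s_3 = 1245. This suggests s_r = 6^r + 3·7^r.
When r = 1: the formula gives 27 = 27 = s_1.
Inductive step: assume the claim holds for r = j, so s_j = 6^j + 3·7^j.
Then s_{j+1} = 6·s_j + 3·7^j = 6·(6^j + 3·7^j) + 3·7^j = 6^(j + 1) + 3·7^(j + 1),
which is the claimed formula at r = j+1.
By the principle of mathematical induction, the result holds for all r ≥ 1.

s_r = 6^r + 3·7^r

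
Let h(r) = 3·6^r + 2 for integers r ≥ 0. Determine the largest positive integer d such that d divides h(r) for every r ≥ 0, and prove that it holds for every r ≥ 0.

Computing the first values: h(0) = 5 and h(1) = 20; gcd(5, 20) = 5, so d ≤ 5.
We prove 5 | 3·6^r + 2 for all r ≥ 0 by induction on r.
For the base case r = 0: h(0) = 5 = 5·(1), so 5 | h(0).
Inductive step: assume the claim holds for r = k, i.e. 5 | h(k). Then
h(k+1) = 3·6^(k+1) + 2 = 6·(3·6^k + 2) - 10 = 6·h(k) - 10. The first term is divisible by 5 by the inductive hypothesis, and -10 is divisible by 5. Hence 5 | h(k+1).
By the principle of mathematical induction, the result holds for all r ≥ 0.
Therefore the largest such d is 5.

d = 5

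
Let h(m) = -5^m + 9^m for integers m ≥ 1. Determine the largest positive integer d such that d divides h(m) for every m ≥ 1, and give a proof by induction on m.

d = 4

Computing the first values: h(1) = 4 and h(2) = 56; gcd(4, 56) = 4, so d ≤ 4.
We prove 4 | -5^m + 9^m for all m ≥ 1 by induction on m.
When m = 1: h(1) = 4 = 4·(1), so 4 | h(1).
Suppose the result is true for m = j, i.e. 4 | h(j). Then
9^{j+1} − 5^{j+1} = 9·9^j − 5·5^j = 9·(9^j − 5^j) + (4)·5^j. The first term is divisible by 4 by the inductive hypothesis, and the second term (4)·5^j is divisible by 4 since 4 | 4. Hence 4 | h(j+1).
This completes the induction.
Therefore the largest such d is 4.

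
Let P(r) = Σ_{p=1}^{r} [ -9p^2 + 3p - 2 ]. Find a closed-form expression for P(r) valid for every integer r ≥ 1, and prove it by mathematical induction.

P(r) = -r(3r^2 + 3r + 2)

We claim P(r) = -r(3r^2 + 3r + 2) for all r ≥ 1.
For the base case r = 1: P(1) = -8, and the closed form gives -8. They agree.
Inductive step: assume the claim holds for r = p, so P(p) = p(-3p^2 - 3p - 2).
Then P(p+1) = P(p) + (3p - 9(p + 1)^2 + 1) = (p(-3p^2 - 3p - 2)) + (3p - 9(p + 1)^2 + 1).
Simplifying, P(p+1) = -(p + 1)(3p^2 + 9p + 8) = -(p+1)(3(p+1)^2 + 3(p+1) + 2),
which is the closed form with r = p+1.
By induction, the statement is established for all r ≥ 1.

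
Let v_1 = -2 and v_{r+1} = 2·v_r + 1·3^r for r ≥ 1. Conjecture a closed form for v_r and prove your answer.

Computing the first terms: v_1 = -2, v_2 = -1, v_3 = 7. This suggests v_r = -5·2^(r - 1) + 3^r.
For the base case r = 1: the formula gives -2 = -2 = v_1.
Suppose the result is true for r = p, so v_p = -5·2^(p - 1) + 3^p.
Then v_{p+1} = 2·v_p + 1·3^p = 2·(-5·2^(p - 1) + 3^p) + 1·3^p = -5·2^p + 3^(p + 1) = -5·2^((p+1) - 1) + 3^(p+1),
which is the claimed formula at r = p+1.
By induction, the statement is established for all r ≥ 1.

v_r = -5·2^(r - 1) + 3^r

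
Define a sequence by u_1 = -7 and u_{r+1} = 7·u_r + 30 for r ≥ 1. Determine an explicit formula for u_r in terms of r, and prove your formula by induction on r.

u_r = -2·7^(r - 1) - 5

Computing the first terms: u_1 = -7, u_2 = -19, u_3 = -103. This suggests u_r = -2·7^(r - 1) - 5.
Base step (r = 1): the formula gives -7 = -7 = u_1.
Inductive step: suppose the statement holds for some m ≥ 1, so u_m = -2·7^(m - 1) - 5.
Then u_{m+1} = 7·u_m + 30 = 7·(-2·7^(m - 1) - 5) + 30 = -2·7^m - 5 = -2·7^((m+1) - 1) - 5,
which is the claimed formula at r = m+1.
By induction, the statement is established for all r ≥ 1.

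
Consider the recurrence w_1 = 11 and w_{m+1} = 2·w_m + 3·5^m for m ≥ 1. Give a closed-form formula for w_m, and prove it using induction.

Computing the first terms: w_1 = 11, w_2 = 37, w_3 = 149. This suggests w_m = 3·2^m + 5^m.
Base case (m = 1): the formula gives 11 = 11 = w_1.
Inductive step: suppose the statement holds for some k ≥ 1, so w_k = 3·2^k + 5^k.
Then w_{k+1} = 2·w_k + 3·5^k = 2·(3·2^k + 5^k) + 3·5^k = 3·2^(k + 1) + 5^(k + 1),
which is the claimed formula at m = k+1.
By the principle of mathematical induction, the result holds for all m ≥ 1.

w_m = 3·2^m + 5^m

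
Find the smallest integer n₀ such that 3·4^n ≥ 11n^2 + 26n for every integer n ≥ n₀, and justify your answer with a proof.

n₀ = 3

At n = 2: 48 < 96, so the inequality fails and n₀ ≥ 3. We prove 3·4^n ≥ 11n^2 + 26n for all n ≥ 3.
Base step (n = 3): 3·4^n = 192 and 11n^2 + 26n = 177, so 192 ≥ 177.
Inductive step: suppose the statement holds for some p ≥ 3, so 3·4^p ≥ 11p^2 + 26p.
Then 3·4^(p + 1) = 4·(3·4^p) ≥ 4·(11p^2 + 26p).
Also, for p ≥ 3 we have 4·(11p^2 + 26p) ≥ 11(p+1)^2 + 26(p+1), since 4·(11p^2 + 26p) − (11(p+1)^2 + 26(p+1)) = 33p^2 + 56p - 37, which is nonnegative for all p ≥ 3.
Combining, 3·4^(p + 1) ≥ 11(p+1)^2 + 26(p+1).
Hence, by induction on n, the claim holds for every n ≥ 3.
Hence the smallest such n₀ is 3.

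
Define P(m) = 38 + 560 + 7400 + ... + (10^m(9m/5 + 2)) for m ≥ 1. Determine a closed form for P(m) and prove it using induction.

We claim P(m) = 2·10^m(m + 1) - 2 for all m ≥ 1.
Base step (m = 1): P(1) = 38, and the closed form gives 38. They agree.
Inductive step: suppose the statement holds for some k ≥ 1, so P(k) = 2·10^k(k + 1) - 2.
Then P(k+1) = P(k) + (10^k(18k + 38)) = (2·10^k(k + 1) - 2) + (10^k(18k + 38)).
Simplifying, P(k+1) = 20·10^k·k + 40·10^k - 2 = 2·10^(k+1)((k+1) + 1) - 2,
which is the closed form with m = k+1.
This completes the induction.

P(m) = 2·10^m(m + 1) - 2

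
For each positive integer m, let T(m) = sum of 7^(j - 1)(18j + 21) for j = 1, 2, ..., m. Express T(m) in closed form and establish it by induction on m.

T(m) = 3·7^m(m + 1) - 3

We claim T(m) = 3·7^m(m + 1) - 3 for all m ≥ 1.
For the base case m = 1: T(1) = 39, and the closed form gives 39. They agree.
Inductive step: suppose the statement holds for some j ≥ 1, so T(j) = 3·7^j(j + 1) - 3.
Then T(j+1) = T(j) + (7^j(18j + 39)) = (3·7^j(j + 1) - 3) + (7^j(18j + 39)).
Simplifying, T(j+1) = 21·7^j·j + 42·7^j - 3 = 3·7^(j+1)((j+1) + 1) - 3,
which is the closed form with m = j+1.
This completes the induction.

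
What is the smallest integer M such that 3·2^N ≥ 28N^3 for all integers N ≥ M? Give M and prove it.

At N = 14: 49152 < 76832, so the inequality fails and M ≥ 15. We prove 3·2^N ≥ 28N^3 for all N ≥ 15.
For the base case N = 15: 3·2^N = 98304 and 28N^3 = 94500, so 98304 ≥ 94500.
Inductive step: suppose the statement holds for some k ≥ 15, so 3·2^k ≥ 28k^3.
Then 3·2^(k + 1) = 2·(3·2^k) ≥ 2·(28k^3).
Also, for k ≥ 15 we have 2·(28k^3) ≥ 28(k+1)^3, since 2 ≥ (1 + 1/k)^3 for all k ≥ 15.
Combining, 3·2^(k + 1) ≥ 28(k+1)^3.
This completes the induction.
Hence the smallest such M is 15.

M = 15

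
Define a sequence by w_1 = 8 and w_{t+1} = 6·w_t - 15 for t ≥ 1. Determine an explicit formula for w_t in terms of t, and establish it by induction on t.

Computing the first terms: w_1 = 8, w_2 = 33, w_3 = 183. This suggests w_t = 5·6^(t - 1) + 3.
For the base case t = 1: the formula gives 8 = 8 = w_1.
Inductive step: assume the claim holds for t = j, so w_j = 5·6^(j - 1) + 3.
Then w_{j+1} = 6·w_j - 15 = 6·(5·6^(j - 1) + 3) - 15 = 5·6^j + 3 = 5·6^((j+1) - 1) + 3,
which is the claimed formula at t = j+1.
By the principle of mathematical induction, the result holds for all t ≥ 1.

w_t = 5·6^(t - 1) + 3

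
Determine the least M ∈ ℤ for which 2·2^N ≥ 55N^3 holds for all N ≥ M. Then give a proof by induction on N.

M = 18

At N = 17: 262144 < 270215, so the inequality fails and M ≥ 18. We prove 2·2^N ≥ 55N^3 for all N ≥ 18.
For the base case N = 18: 2·2^N = 524288 and 55N^3 = 320760, so 524288 ≥ 320760.
For the inductive step, assume it holds for an arbitrary j ≥ 18, so 2·2^j ≥ 55j^3.
Then 2·2^(j + 1) = 2·(2·2^j) ≥ 2·(55j^3).
Also, for j ≥ 18 we have 2·(55j^3) ≥ 55(j+1)^3, since 2 ≥ (1 + 1/j)^3 for all j ≥ 18.
Combining, 2·2^(j + 1) ≥ 55(j+1)^3.
Hence, by induction on N, the claim holds for every N ≥ 18.
Hence the smallest such M is 18.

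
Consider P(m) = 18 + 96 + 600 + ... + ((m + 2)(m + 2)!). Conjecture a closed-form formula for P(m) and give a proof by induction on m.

P(m) = (m + 3)! - 6

We claim P(m) = (m + 3)! - 6 for all m ≥ 1.
For the base case m = 1: P(1) = 18, and the closed form gives 18. They agree.
Inductive step: suppose the statement holds for some j ≥ 1, so P(j) = (j + 3)! - 6.
Then P(j+1) = P(j) + ((j + 3)(j + 3)!) = ((j + 3)! - 6) + ((j + 3)(j + 3)!).
Simplifying, P(j+1) = ((j+1) + 3)! - 6,
which is the closed form with m = j+1.
By induction, the statement is established for all m ≥ 1.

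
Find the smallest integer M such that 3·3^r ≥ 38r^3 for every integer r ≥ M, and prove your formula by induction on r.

M = 8

At r = 7: 6561 < 13034, so the inequality fails and M ≥ 8. We prove 3·3^r ≥ 38r^3 for all r ≥ 8.
Base step (r = 8): 3·3^r = 19683 and 38r^3 = 19456, so 19683 ≥ 19456.
Suppose the result is true for r = k, so 3·3^k ≥ 38k^3.
Then 3·3^(k + 1) = 3·(3·3^k) ≥ 3·(38k^3).
Also, for k ≥ 8 we have 3·(38k^3) ≥ 38(k+1)^3, since 3 ≥ (1 + 1/k)^3 for all k ≥ 8.
Combining, 3·3^(k + 1) ≥ 38(k+1)^3.
By induction, the statement is established for all r ≥ 8.
Hence the smallest such M is 8.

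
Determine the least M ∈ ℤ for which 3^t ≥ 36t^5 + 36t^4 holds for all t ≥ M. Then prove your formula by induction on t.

At t = 15: 14348907 < 29160000, so the inequality fails and M ≥ 16. We prove 3^t ≥ 36t^5 + 36t^4 for all t ≥ 16.
When t = 16: 3^t = 43046721 and 36t^5 + 36t^4 = 40108032, so 43046721 ≥ 40108032.
Inductive step: assume the claim holds for t = j, so 3^j ≥ 36j^5 + 36j^4.
Then 3^(j + 1) = 3·(3^j) ≥ 3·(36j^5 + 36j^4).
Also, for j ≥ 16 we have 3·(36j^5 + 36j^4) ≥ 36(j+1)^5 + 36(j+1)^4, since 3·(36j^5 + 36j^4) − (36(j+1)^5 + 36(j+1)^4) = 72j^5 - 108j^4 - 504j^3 - 576j^2 - 324j - 72, which is nonnegative for all j ≥ 16.
Combining, 3^(j + 1) ≥ 36(j+1)^5 + 36(j+1)^4.
By the principle of mathematical induction, the result holds for all t ≥ 16.
Hence the smallest such M is 16.

M = 16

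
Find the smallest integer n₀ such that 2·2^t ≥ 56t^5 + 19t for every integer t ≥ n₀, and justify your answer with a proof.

At t = 29: 1073741824 < 1148624895, so the inequality fails and n₀ ≥ 30. We prove 2·2^t ≥ 56t^5 + 19t for all t ≥ 30.
For the base case t = 30: 2·2^t = 2147483648 and 56t^5 + 19t = 1360800570, so 2147483648 ≥ 1360800570.
For the inductive step, assume it holds for an arbitrary i ≥ 30, so 2·2^i ≥ 56i^5 + 19i.
Then 2·2^(i + 1) = 2·(2·2^i) ≥ 2·(56i^5 + 19i).
Also, for i ≥ 30 we have 2·(56i^5 + 19i) ≥ 56(i+1)^5 + 19(i+1), since 2·(56i^5 + 19i) − (56(i+1)^5 + 19(i+1)) = 56i^5 - 280i^4 - 560i^3 - 560i^2 - 261i - 75, which is nonnegative for all i ≥ 30.
Combining, 2·2^(i + 1) ≥ 56(i+1)^5 + 19(i+1).
This completes the induction.
Hence the smallest such n₀ is 30.

n₀ = 30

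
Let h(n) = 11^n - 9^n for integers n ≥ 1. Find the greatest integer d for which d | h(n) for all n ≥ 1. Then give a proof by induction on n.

Computing the first values: h(1) = 2 and h(2) = 40; gcd(2, 40) = 2, so d ≤ 2.
We prove 2 | 11^n - 9^n for all n ≥ 1 by induction on n.
Base case (n = 1): h(1) = 2 = 2·(1), so 2 | h(1).
Inductive step: suppose the statement holds for some p ≥ 1, i.e. 2 | h(p). Then
11^{p+1} − 9^{p+1} = 11·11^p − 9·9^p = 11·(11^p − 9^p) + (2)·9^p. The first term is divisible by 2 by the inductive hypothesis, and the second term (2)·9^p is divisible by 2 since 2 | 2. Hence 2 | h(p+1).
By induction, the statement is established for all n ≥ 1.
Therefore the largest such d is 2.

d = 2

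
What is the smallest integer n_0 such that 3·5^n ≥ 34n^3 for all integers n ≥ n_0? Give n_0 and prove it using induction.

At n = 4: 1875 < 2176, so the inequality fails and n_0 ≥ 5. We prove 3·5^n ≥ 34n^3 for all n ≥ 5.
For the base case n = 5: 3·5^n = 9375 and 34n^3 = 4250, so 9375 ≥ 4250.
For the inductive step, assume it holds for an arbitrary m ≥ 5, so 3·5^m ≥ 34m^3.
Then 3·5^(m + 1) = 5·(3·5^m) ≥ 5·(34m^3).
Also, for m ≥ 5 we have 5·(34m^3) ≥ 34(m+1)^3, since 5 ≥ (1 + 1/m)^3 for all m ≥ 5.
Combining, 3·5^(m + 1) ≥ 34(m+1)^3.
By the principle of mathematical induction, the result holds for all n ≥ 5.
Hence the smallest such n_0 is 5.

n_0 = 5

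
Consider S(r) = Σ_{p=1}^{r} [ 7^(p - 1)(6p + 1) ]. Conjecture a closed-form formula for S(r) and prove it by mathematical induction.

S(r) = 7^r·r

We claim S(r) = 7^r·r for all r ≥ 1.
Base step (r = 1): S(1) = 7, and the closed form gives 7. They agree.
Suppose the result is true for r = p, so S(p) = 7^p·p.
Then S(p+1) = S(p) + (7^p(6p + 7)) = (7^p·p) + (7^p(6p + 7)).
Simplifying, S(p+1) = 7^(p + 1)(p + 1) = 7^(p+1)·(p+1),
which is the closed form with r = p+1.
By induction, the statement is established for all r ≥ 1.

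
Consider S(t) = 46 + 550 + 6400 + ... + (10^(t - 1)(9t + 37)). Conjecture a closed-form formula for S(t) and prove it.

S(t) = 10^t(t + 4) - 4

We claim S(t) = 10^t(t + 4) - 4 for all t ≥ 1.
When t = 1: S(1) = 46, and the closed form gives 46. They agree.
Inductive step: suppose the statement holds for some m ≥ 1, so S(m) = 10^m(m + 4) - 4.
Then S(m+1) = S(m) + (10^m(9m + 46)) = (10^m(m + 4) - 4) + (10^m(9m + 46)).
Simplifying, S(m+1) = 10·10^m·m + 50·10^m - 4 = 10^(m+1)((m+1) + 4) - 4,
which is the closed form with t = m+1.
This completes the induction.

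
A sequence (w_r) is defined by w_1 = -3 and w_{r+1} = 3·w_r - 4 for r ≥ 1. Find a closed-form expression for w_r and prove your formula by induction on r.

Computing the first terms: w_1 = -3, w_2 = -13, w_3 = -43. This suggests w_r = -5·3^(r - 1) + 2.
Base case (r = 1): the formula gives -3 = -3 = w_1.
For the inductive step, assume it holds for an arbitrary p ≥ 1, so w_p = -5·3^(p - 1) + 2.
Then w_{p+1} = 3·w_p - 4 = 3·(-5·3^(p - 1) + 2) - 4 = -5·3^p + 2 = -5·3^((p+1) - 1) + 2,
which is the claimed formula at r = p+1.
This completes the induction.

w_r = -5·3^(r - 1) + 2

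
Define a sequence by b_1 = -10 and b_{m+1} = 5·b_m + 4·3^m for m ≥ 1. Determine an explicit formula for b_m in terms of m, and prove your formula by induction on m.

Computing the first terms: b_1 = -10, b_2 = -38, b_3 = -154. This suggests b_m = -2·3^m - 4·5^(m - 1).
Base step (m = 1): the formula gives -10 = -10 = b_1.
Suppose the result is true for m = r, so b_r = -2·3^r - 4·5^(r - 1).
Then b_{r+1} = 5·b_r + 4·3^r = 5·(-2·3^r - 4·5^(r - 1)) + 4·3^r = -2·3^(r + 1) - 4·5^r = -2·3^(r+1) - 4·5^((r+1) - 1),
which is the claimed formula at m = r+1.
Hence, by induction on m, the claim holds for every m ≥ 1.

b_m = -2·3^m - 4·5^(m - 1)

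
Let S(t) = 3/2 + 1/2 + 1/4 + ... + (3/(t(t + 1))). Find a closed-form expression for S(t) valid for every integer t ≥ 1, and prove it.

S(t) = 3t/(t + 1)

We claim S(t) = 3t/(t + 1) for all t ≥ 1.
When t = 1: S(1) = 3/2, and the closed form gives 3/2. They agree.
Inductive step: suppose the statement holds for some r ≥ 1, so S(r) = 3r/(r + 1).
Then S(r+1) = S(r) + (3/((r + 1)(r + 2))) = (3r/(r + 1)) + (3/((r + 1)(r + 2))).
Simplifying, S(r+1) = 3(r + 1)/(r + 2) = 3(r+1)/((r+1) + 1),
which is the closed form with t = r+1.
Hence, by induction on t, the claim holds for every t ≥ 1.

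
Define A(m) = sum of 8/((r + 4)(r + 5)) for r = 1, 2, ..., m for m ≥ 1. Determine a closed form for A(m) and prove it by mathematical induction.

A(m) = 8m/(5(m + 5))

We claim A(m) = 8m/(5(m + 5)) for all m ≥ 1.
When m = 1: A(1) = 4/15, and the closed form gives 4/15. They agree.
Suppose the result is true for m = r, so A(r) = 8r/(5(r + 5)).
Then A(r+1) = A(r) + (8/((r + 5)(r + 6))) = (8r/(5(r + 5))) + (8/((r + 5)(r + 6))).
Simplifying, A(r+1) = 8(r + 1)/(5(r + 6)) = 8(r+1)/(5((r+1) + 5)),
which is the closed form with m = r+1.
Hence, by induction on m, the claim holds for every m ≥ 1.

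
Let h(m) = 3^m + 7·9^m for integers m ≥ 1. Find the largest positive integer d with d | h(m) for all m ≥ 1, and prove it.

Computing the first values: h(1) = 66 and h(2) = 576; gcd(66, 576) = 6, so d ≤ 6.
We prove 6 | 3^m + 7·9^m for all m ≥ 1 by induction on m.
Base step (m = 1): h(1) = 66 = 6·(11), so 6 | h(1).
Inductive step: suppose the statement holds for some j ≥ 1, i.e. 6 | h(j). Then
h(j+1) − 9·h(j) = (3^(j+1) + 7·9^(j+1)) − 9·(3^j + 7·9^j) = (1)·3^j·(3 − 9) = (-6)·3^j. Since 6 | h(j) by the inductive hypothesis, 6 | 9·h(j); and 6 | -6 since -6 = 6·-1. Therefore 6 | h(j+1).
By induction, the statement is established for all m ≥ 1.
Therefore the largest such d is 6.

d = 6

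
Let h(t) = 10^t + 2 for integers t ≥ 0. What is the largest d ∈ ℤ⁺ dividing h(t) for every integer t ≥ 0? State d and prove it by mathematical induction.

Computing the first values: h(0) = 3 and h(1) = 12; gcd(3, 12) = 3, so d ≤ 3.
We prove 3 | 10^t + 2 for all t ≥ 0 by induction on t.
Base step (t = 0): h(0) = 3 = 3·(1), so 3 | h(0).
Suppose the result is true for t = i, i.e. 3 | h(i). Then
h(i+1) = 10^(i+1) + 2 = 10·(10^i + 2) - 18 = 10·h(i) - 18. The first term is divisible by 3 by the inductive hypothesis, and -18 is divisible by 3. Hence 3 | h(i+1).
This completes the induction.
Therefore the largest such d is 3.

d = 3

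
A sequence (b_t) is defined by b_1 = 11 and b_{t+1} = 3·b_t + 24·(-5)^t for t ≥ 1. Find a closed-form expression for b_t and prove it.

Computing the first terms: b_1 = 11, b_2 = -87, b_3 = 339. This suggests b_t = -3(-5)^t - 4·3^(t - 1).
When t = 1: the formula gives 11 = 11 = b_1.
For the inductive step, assume it holds for an arbitrary r ≥ 1, so b_r = -3(-5)^r - 4·3^(r - 1).
Then b_{r+1} = 3·b_r + 24·(-5)^r = 3·(-3(-5)^r - 4·3^(r - 1)) + 24·(-5)^r = -3(-5)^(r + 1) - 4·3^r = -3(-5)^(r+1) - 4·3^((r+1) - 1),
which is the claimed formula at t = r+1.
By induction, the statement is established for all t ≥ 1.

b_t = -3(-5)^t - 4·3^(t - 1)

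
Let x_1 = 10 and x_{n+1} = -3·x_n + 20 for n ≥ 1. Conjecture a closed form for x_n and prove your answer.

Computing the first terms: x_1 = 10, x_2 = -10, x_3 = 50. This suggests x_n = 5(-3)^(n - 1) + 5.
When n = 1: the formula gives 10 = 10 = x_1.
Inductive step: suppose the statement holds for some m ≥ 1, so x_m = 5(-3)^(m - 1) + 5.
Then x_{m+1} = -3·x_m + 20 = -3·(5(-3)^(m - 1) + 5) + 20 = 5(-3)^m + 5 = 5(-3)^((m+1) - 1) + 5,
which is the claimed formula at n = m+1.
By the principle of mathematical induction, the result holds for all n ≥ 1.

x_n = 5(-3)^(n - 1) + 5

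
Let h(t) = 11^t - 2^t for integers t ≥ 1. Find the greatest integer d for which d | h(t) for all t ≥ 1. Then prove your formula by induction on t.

Computing the first values: h(1) = 9 and h(2) = 117; gcd(9, 117) = 9, so d ≤ 9.
We prove 9 | 11^t - 2^t for all t ≥ 1 by induction on t.
For the base case t = 1: h(1) = 9 = 9·(1), so 9 | h(1).
Inductive step: assume the claim holds for t = i, i.e. 9 | h(i). Then
11^{i+1} − 2^{i+1} = 11·11^i − 2·2^i = 11·(11^i − 2^i) + (9)·2^i. The first term is divisible by 9 by the inductive hypothesis, and the second term (9)·2^i is divisible by 9 since 9 | 9. Hence 9 | h(i+1).
Hence, by induction on t, the claim holds for every t ≥ 1.
Therefore the largest such d is 9.

d = 9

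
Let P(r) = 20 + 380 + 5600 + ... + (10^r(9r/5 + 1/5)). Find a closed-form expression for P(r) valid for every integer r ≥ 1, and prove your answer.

We claim P(r) = 2·10^r·r for all r ≥ 1.
When r = 1: P(1) = 20, and the closed form gives 20. They agree.
Inductive step: assume the claim holds for r = j, so P(j) = 2·10^j·j.
Then P(j+1) = P(j) + (10^j(18j + 20)) = (2·10^j·j) + (10^j(18j + 20)).
Simplifying, P(j+1) = 20·10^j(j + 1) = 2·10^(j+1)·(j+1),
which is the closed form with r = j+1.
Hence, by induction on r, the claim holds for every r ≥ 1.

P(r) = 2·10^r·r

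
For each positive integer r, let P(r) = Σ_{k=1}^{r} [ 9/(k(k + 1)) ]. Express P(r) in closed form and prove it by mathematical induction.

We claim P(r) = 9r/(r + 1) for all r ≥ 1.
For the base case r = 1: P(1) = 9/2, and the closed form gives 9/2. They agree.
Suppose the result is true for r = k, so P(k) = 9k/(k + 1).
Then P(k+1) = P(k) + (9/((k + 1)(k + 2))) = (9k/(k + 1)) + (9/((k + 1)(k + 2))).
Simplifying, P(k+1) = 9(k + 1)/(k + 2) = 9(k+1)/((k+1) + 1),
which is the closed form with r = k+1.
By the principle of mathematical induction, the result holds for all r ≥ 1.

P(r) = 9r/(r + 1)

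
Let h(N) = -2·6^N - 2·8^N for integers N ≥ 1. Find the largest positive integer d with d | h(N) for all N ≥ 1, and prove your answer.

Computing the first values: h(1) = -28 and h(2) = -200; gcd(-28, -200) = 4, so d ≤ 4.
We prove 4 | -2·6^N - 2·8^N for all N ≥ 1 by induction on N.
For the base case N = 1: h(1) = -28 = 4·(-7), so 4 | h(1).
Inductive step: suppose the statement holds for some m ≥ 1, i.e. 4 | h(m). Then
h(m+1) − 8·h(m) = (-2·6^(m+1) - 2·8^(m+1)) − 8·(-2·6^m - 2·8^m) = (-2)·6^m·(6 − 8) = (4)·6^m. Since 4 | h(m) by the inductive hypothesis, 4 | 8·h(m); and 4 | 4 since 4 = 4·1. Therefore 4 | h(m+1).
By induction, the statement is established for all N ≥ 1.
Therefore the largest such d is 4.

d = 4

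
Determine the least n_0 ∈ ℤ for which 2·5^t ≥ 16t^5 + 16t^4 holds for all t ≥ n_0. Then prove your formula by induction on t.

At t = 7: 156250 < 307328, so the inequality fails and n_0 ≥ 8. We prove 2·5^t ≥ 16t^5 + 16t^4 for all t ≥ 8.
Base step (t = 8): 2·5^t = 781250 and 16t^5 + 16t^4 = 589824, so 781250 ≥ 589824.
For the inductive step, assume it holds for an arbitrary k ≥ 8, so 2·5^k ≥ 16k^5 + 16k^4.
Then 2·5^(k + 1) = 5·(2·5^k) ≥ 5·(16k^5 + 16k^4).
Also, for k ≥ 8 we have 5·(16k^5 + 16k^4) ≥ 16(k+1)^5 + 16(k+1)^4, since 5·(16k^5 + 16k^4) − (16(k+1)^5 + 16(k+1)^4) = 64k^5 - 16k^4 - 224k^3 - 256k^2 - 144k - 32, which is nonnegative for all k ≥ 8.
Combining, 2·5^(k + 1) ≥ 16(k+1)^5 + 16(k+1)^4.
By the principle of mathematical induction, the result holds for all t ≥ 8.
Hence the smallest such n_0 is 8.

n_0 = 8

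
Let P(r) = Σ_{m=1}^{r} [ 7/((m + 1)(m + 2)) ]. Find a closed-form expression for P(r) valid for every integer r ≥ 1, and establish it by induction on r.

We claim P(r) = 7r/(2(r + 2)) for all r ≥ 1.
When r = 1: P(1) = 7/6, and the closed form gives 7/6. They agree.
For the inductive step, assume it holds for an arbitrary m ≥ 1, so P(m) = 7m/(2(m + 2)).
Then P(m+1) = P(m) + (7/((m + 2)(m + 3))) = (7m/(2(m + 2))) + (7/((m + 2)(m + 3))).
Simplifying, P(m+1) = 7(m + 1)/(2(m + 3)) = 7(m+1)/(2((m+1) + 2)),
which is the closed form with r = m+1.
Hence, by induction on r, the claim holds for every r ≥ 1.

P(r) = 7r/(2(r + 2))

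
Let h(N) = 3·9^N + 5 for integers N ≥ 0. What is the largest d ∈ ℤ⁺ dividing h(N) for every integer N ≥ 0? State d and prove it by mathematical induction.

Computing the first values: h(0) = 8 and h(1) = 32; gcd(8, 32) = 8, so d ≤ 8.
We prove 8 | 3·9^N + 5 for all N ≥ 0 by induction on N.
Base step (N = 0): h(0) = 8 = 8·(1), so 8 | h(0).
For the inductive step, assume it holds for an arbitrary m ≥ 0, i.e. 8 | h(m). Then
h(m+1) = 3·9^(m+1) + 5 = 9·(3·9^m + 5) - 40 = 9·h(m) - 40. The first term is divisible by 8 by the inductive hypothesis, and -40 is divisible by 8. Hence 8 | h(m+1).
By the principle of mathematical induction, the result holds for all N ≥ 0.
Therefore the largest such d is 8.

d = 8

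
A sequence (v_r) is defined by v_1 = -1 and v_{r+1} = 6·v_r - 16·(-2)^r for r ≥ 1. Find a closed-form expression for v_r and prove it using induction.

Computing the first terms: v_1 = -1, v_2 = 26, v_3 = 92. This suggests v_r = -(-2)^(r + 1) + 3·6^(r - 1).
When r = 1: the formula gives -1 = -1 = v_1.
Suppose the result is true for r = j, so v_j = -(-2)^(j + 1) + 3·6^(j - 1).
Then v_{j+1} = 6·v_j - 16·(-2)^j = 6·(-(-2)^(j + 1) + 3·6^(j - 1)) - 16·(-2)^j = -(-2)^(j + 2) + 3·6^j = -(-2)^((j+1) + 1) + 3·6^((j+1) - 1),
which is the claimed formula at r = j+1.
This completes the induction.

v_r = -(-2)^(r + 1) + 3·6^(r - 1)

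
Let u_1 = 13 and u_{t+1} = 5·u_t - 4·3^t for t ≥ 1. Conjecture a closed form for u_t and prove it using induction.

u_t = 2·3^t + 7·5^(t - 1)

Computing the first terms: u_1 = 13, u_2 = 53, u_3 = 229. This suggests u_t = 2·3^t + 7·5^(t - 1).
For the base case t = 1: the formula gives 13 = 13 = u_1.
For the inductive step, assume it holds for an arbitrary j ≥ 1, so u_j = 2·3^j + 7·5^(j - 1).
Then u_{j+1} = 5·u_j - 4·3^j = 5·(2·3^j + 7·5^(j - 1)) - 4·3^j = 2·3^(j + 1) + 7·5^j = 2·3^(j+1) + 7·5^((j+1) - 1),
which is the claimed formula at t = j+1.
By induction, the statement is established for all t ≥ 1.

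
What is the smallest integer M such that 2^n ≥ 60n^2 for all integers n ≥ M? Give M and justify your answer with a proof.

At n = 13: 8192 < 10140, so the inequality fails and M ≥ 14. We prove 2^n ≥ 60n^2 for all n ≥ 14.
When n = 14: 2^n = 16384 and 60n^2 = 11760, so 16384 ≥ 11760.
Suppose the result is true for n = j, so 2^j ≥ 60j^2.
Then 2^(j + 1) = 2·(2^j) ≥ 2·(60j^2).
Also, for j ≥ 14 we have 2·(60j^2) ≥ 60(j+1)^2, since 2 ≥ (1 + 1/j)^2 for all j ≥ 14.
Combining, 2^(j + 1) ≥ 60(j+1)^2.
By the principle of mathematical induction, the result holds for all n ≥ 14.
Hence the smallest such M is 14.

M = 14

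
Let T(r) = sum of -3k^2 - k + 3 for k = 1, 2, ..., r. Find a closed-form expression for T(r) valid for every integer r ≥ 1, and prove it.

T(r) = -r(r^2 + 2r - 2)

We claim T(r) = -r(r^2 + 2r - 2) for all r ≥ 1.
For the base case r = 1: T(1) = -1, and the closed form gives -1. They agree.
Suppose the result is true for r = k, so T(k) = k(-k^2 - 2k + 2).
Then T(k+1) = T(k) + (-k - 3(k + 1)^2 + 2) = (k(-k^2 - 2k + 2)) + (-k - 3(k + 1)^2 + 2).
Simplifying, T(k+1) = -(k + 1)(k^2 + 4k + 1) = -(k+1)((k+1)^2 + 2(k+1) - 2),
which is the closed form with r = k+1.
This completes the induction.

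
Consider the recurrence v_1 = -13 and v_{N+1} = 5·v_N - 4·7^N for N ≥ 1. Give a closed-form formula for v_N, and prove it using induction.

v_N = 5^(N - 1) - 2·7^N

Computing the first terms: v_1 = -13, v_2 = -93, v_3 = -661. This suggests v_N = 5^(N - 1) - 2·7^N.
For the base case N = 1: the formula gives -13 = -13 = v_1.
Suppose the result is true for N = j, so v_j = 5^(j - 1) - 2·7^j.
Then v_{j+1} = 5·v_j - 4·7^j = 5·(5^(j - 1) - 2·7^j) - 4·7^j = 5^j - 2·7^(j + 1) = 5^((j+1) - 1) - 2·7^(j+1),
which is the claimed formula at N = j+1.
Hence, by induction on N, the claim holds for every N ≥ 1.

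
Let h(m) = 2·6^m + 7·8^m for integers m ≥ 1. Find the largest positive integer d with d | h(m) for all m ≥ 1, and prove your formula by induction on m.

Computing the first values: h(1) = 68 and h(2) = 520; gcd(68, 520) = 4, so d ≤ 4.
We prove 4 | 2·6^m + 7·8^m for all m ≥ 1 by induction on m.
Base step (m = 1): h(1) = 68 = 4·(17), so 4 | h(1).
Inductive step: assume the claim holds for m = k, i.e. 4 | h(k). Then
h(k+1) − 8·h(k) = (2·6^(k+1) + 7·8^(k+1)) − 8·(2·6^k + 7·8^k) = (2)·6^k·(6 − 8) = (-4)·6^k. Since 4 | h(k) by the inductive hypothesis, 4 | 8·h(k); and 4 | -4 since -4 = 4·-1. Therefore 4 | h(k+1).
This completes the induction.
Therefore the largest such d is 4.

d = 4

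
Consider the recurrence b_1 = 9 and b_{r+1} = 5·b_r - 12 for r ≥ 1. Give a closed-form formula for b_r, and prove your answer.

Computing the first terms: b_1 = 9, b_2 = 33, b_3 = 153. This suggests b_r = 6·5^(r - 1) + 3.
When r = 1: the formula gives 9 = 9 = b_1.
Inductive step: suppose the statement holds for some j ≥ 1, so b_j = 6·5^(j - 1) + 3.
Then b_{j+1} = 5·b_j - 12 = 5·(6·5^(j - 1) + 3) - 12 = 6·5^j + 3 = 6·5^((j+1) - 1) + 3,
which is the claimed formula at r = j+1.
Hence, by induction on r, the claim holds for every r ≥ 1.

b_r = 6·5^(r - 1) + 3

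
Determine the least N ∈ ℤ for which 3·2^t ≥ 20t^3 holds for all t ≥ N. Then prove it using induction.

N = 15

At t = 14: 49152 < 54880, so the inequality fails and N ≥ 15. We prove 3·2^t ≥ 20t^3 for all t ≥ 15.
Base step (t = 15): 3·2^t = 98304 and 20t^3 = 67500, so 98304 ≥ 67500.
Inductive step: suppose the statement holds for some p ≥ 15, so 3·2^p ≥ 20p^3.
Then 3·2^(p + 1) = 2·(3·2^p) ≥ 2·(20p^3).
Also, for p ≥ 15 we have 2·(20p^3) ≥ 20(p+1)^3, since 2 ≥ (1 + 1/p)^3 for all p ≥ 15.
Combining, 3·2^(p + 1) ≥ 20(p+1)^3.
By induction, the statement is established for all t ≥ 15.
Hence the smallest such N is 15.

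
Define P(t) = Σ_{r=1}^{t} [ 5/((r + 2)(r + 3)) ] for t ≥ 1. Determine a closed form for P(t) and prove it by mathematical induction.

We claim P(t) = 5t/(3(t + 3)) for all t ≥ 1.
For the base case t = 1: P(1) = 5/12, and the closed form gives 5/12. They agree.
Inductive step: suppose the statement holds for some r ≥ 1, so P(r) = 5r/(3(r + 3)).
Then P(r+1) = P(r) + (5/((r + 3)(r + 4))) = (5r/(3(r + 3))) + (5/((r + 3)(r + 4))).
Simplifying, P(r+1) = 5(r + 1)/(3(r + 4)) = 5(r+1)/(3((r+1) + 3)),
which is the closed form with t = r+1.
By induction, the statement is established for all t ≥ 1.

P(t) = 5t/(3(t + 3))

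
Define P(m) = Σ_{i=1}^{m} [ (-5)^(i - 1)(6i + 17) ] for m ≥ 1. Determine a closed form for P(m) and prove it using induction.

We claim P(m) = -(-5)^m(m + 3) + 3 for all m ≥ 1.
For the base case m = 1: P(1) = 23, and the closed form gives 23. They agree.
Inductive step: suppose the statement holds for some i ≥ 1, so P(i) = -(-5)^i(i + 3) + 3.
Then P(i+1) = P(i) + ((-5)^i(6i + 23)) = (-(-5)^i(i + 3) + 3) + ((-5)^i(6i + 23)).
Simplifying, P(i+1) = 5(-5)^i·i + 20(-5)^i + 3 = -(-5)^(i+1)((i+1) + 3) + 3,
which is the closed form with m = i+1.
By induction, the statement is established for all m ≥ 1.

P(m) = -(-5)^m(m + 3) + 3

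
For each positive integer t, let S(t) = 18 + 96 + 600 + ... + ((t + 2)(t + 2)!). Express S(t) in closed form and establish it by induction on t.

We claim S(t) = (t + 3)! - 6 for all t ≥ 1.
For the base case t = 1: S(1) = 18, and the closed form gives 18. They agree.
For the inductive step, assume it holds for an arbitrary p ≥ 1, so S(p) = (p + 3)! - 6.
Then S(p+1) = S(p) + ((p + 3)(p + 3)!) = ((p + 3)! - 6) + ((p + 3)(p + 3)!).
Simplifying, S(p+1) = ((p+1) + 3)! - 6,
which is the closed form with t = p+1.
Hence, by induction on t, the claim holds for every t ≥ 1.

S(t) = (t + 3)! - 6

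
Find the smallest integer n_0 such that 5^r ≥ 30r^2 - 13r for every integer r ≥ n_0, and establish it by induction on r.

At r = 3: 125 < 231, so the inequality fails and n_0 ≥ 4. We prove 5^r ≥ 30r^2 - 13r for all r ≥ 4.
For the base case r = 4: 5^r = 625 and 30r^2 - 13r = 428, so 625 ≥ 428.
For the inductive step, assume it holds for an arbitrary p ≥ 4, so 5^p ≥ 30p^2 - 13p.
Then 5^(p + 1) = 5·(5^p) ≥ 5·(30p^2 - 13p).
Also, for p ≥ 4 we have 5·(30p^2 - 13p) ≥ 30(p+1)^2 - 13(p+1), since 5·(30p^2 - 13p) − (30(p+1)^2 - 13(p+1)) = 120p^2 - 112p - 17, which is nonnegative for all p ≥ 4.
Combining, 5^(p + 1) ≥ 30(p+1)^2 - 13(p+1).
By the principle of mathematical induction, the result holds for all r ≥ 4.
Hence the smallest such n_0 is 4.

n_0 = 4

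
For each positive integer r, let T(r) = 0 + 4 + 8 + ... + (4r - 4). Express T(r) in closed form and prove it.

T(r) = 2r(r - 1)

We claim T(r) = 2r(r - 1) for all r ≥ 1.
For the base case r = 1: T(1) = 0, and the closed form gives 0. They agree.
For the inductive step, assume it holds for an arbitrary i ≥ 1, so T(i) = 2i(i - 1).
Then T(i+1) = T(i) + (4i) = (2i(i - 1)) + (4i).
Simplifying, T(i+1) = 2i(i + 1) = 2(i+1)((i+1) - 1),
which is the closed form with r = i+1.
This completes the induction.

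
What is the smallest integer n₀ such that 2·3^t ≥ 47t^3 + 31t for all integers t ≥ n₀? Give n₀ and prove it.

At t = 8: 13122 < 24312, so the inequality fails and n₀ ≥ 9. We prove 2·3^t ≥ 47t^3 + 31t for all t ≥ 9.
When t = 9: 2·3^t = 39366 and 47t^3 + 31t = 34542, so 39366 ≥ 34542.
Inductive step: assume the claim holds for t = r, so 2·3^r ≥ 47r^3 + 31r.
Then 2·3^(r + 1) = 3·(2·3^r) ≥ 3·(47r^3 + 31r).
Also, for r ≥ 9 we have 3·(47r^3 + 31r) ≥ 47(r+1)^3 + 31(r+1), since 3·(47r^3 + 31r) − (47(r+1)^3 + 31(r+1)) = 94r^3 - 141r^2 - 79r - 78, which is nonnegative for all r ≥ 9.
Combining, 2·3^(r + 1) ≥ 47(r+1)^3 + 31(r+1).
Hence, by induction on t, the claim holds for every t ≥ 9.
Hence the smallest such n₀ is 9.

n₀ = 9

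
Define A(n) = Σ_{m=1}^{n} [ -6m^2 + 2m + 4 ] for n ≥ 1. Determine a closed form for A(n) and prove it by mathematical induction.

A(n) = -2n(n - 1)(n + 2)

We claim A(n) = -2n(n - 1)(n + 2) for all n ≥ 1.
Base step (n = 1): A(1) = 0, and the closed form gives 0. They agree.
Suppose the result is true for n = m, so A(m) = 2m(-m^2 - m + 2).
Then A(m+1) = A(m) + (2m(-3m - 5)) = (2m(-m^2 - m + 2)) + (2m(-3m - 5)).
Simplifying, A(m+1) = -2m(m + 1)(m + 3) = -2(m+1)((m+1) - 1)((m+1) + 2),
which is the closed form with n = m+1.
This completes the induction.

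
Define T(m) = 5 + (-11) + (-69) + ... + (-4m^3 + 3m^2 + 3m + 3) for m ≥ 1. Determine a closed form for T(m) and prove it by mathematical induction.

T(m) = -m(m^3 + m^2 - 2m - 5)

We claim T(m) = -m(m^3 + m^2 - 2m - 5) for all m ≥ 1.
Base case (m = 1): T(1) = 5, and the closed form gives 5. They agree.
Inductive step: assume the claim holds for m = i, so T(i) = i(-i^3 - i^2 + 2i + 5).
Then T(i+1) = T(i) + (-4i^3 - 9i^2 - 3i + 5) = (i(-i^3 - i^2 + 2i + 5)) + (-4i^3 - 9i^2 - 3i + 5).
Simplifying, T(i+1) = -(i + 1)(i^3 + 4i^2 + 3i - 5) = -(i+1)((i+1)^3 + (i+1)^2 - 2(i+1) - 5),
which is the closed form with m = i+1.
By induction, the statement is established for all m ≥ 1.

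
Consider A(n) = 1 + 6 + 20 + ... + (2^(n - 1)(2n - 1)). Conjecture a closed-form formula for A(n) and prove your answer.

We claim A(n) = 2^n(2n - 3) + 3 for all n ≥ 1.
For the base case n = 1: A(1) = 1, and the closed form gives 1. They agree.
Suppose the result is true for n = k, so A(k) = 2^k(2k - 3) + 3.
Then A(k+1) = A(k) + (2^k(2k + 1)) = (2^k(2k - 3) + 3) + (2^k(2k + 1)).
Simplifying, A(k+1) = -2^(k + 1) + 2^(k + 2)k + 3 = 2^(k+1)(2(k+1) - 3) + 3,
which is the closed form with n = k+1.
By the principle of mathematical induction, the result holds for all n ≥ 1.

A(n) = 2^n(2n - 3) + 3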